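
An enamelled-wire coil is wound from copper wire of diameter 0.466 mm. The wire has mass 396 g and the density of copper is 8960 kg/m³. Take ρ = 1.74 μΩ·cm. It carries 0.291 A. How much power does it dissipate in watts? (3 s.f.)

ρ = 1.74 μΩ·cm = 1.74×10^-8 Ω·m
A = π(d/2)² = π(2.3300e-04 m)² = 1.7055e-07 m²
L = m/(density·A) = 0.396/(8960×1.7055e-07) = 259.1 m
R = ρL/A = (1.74×10^-8)(259.1)/(1.7055e-07) = 26.44 Ω
P = I²R = (0.291)² × 26.44 = 2.24 W

2.24 W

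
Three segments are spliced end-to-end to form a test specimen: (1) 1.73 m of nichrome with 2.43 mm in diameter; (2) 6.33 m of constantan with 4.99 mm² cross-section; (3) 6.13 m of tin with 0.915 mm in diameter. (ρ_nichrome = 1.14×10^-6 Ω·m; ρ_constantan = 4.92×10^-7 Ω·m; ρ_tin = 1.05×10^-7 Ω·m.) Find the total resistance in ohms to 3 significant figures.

Seg 1: A = π(d/2)² = π(1.2150e-03 m)² = 4.638e-06 m²
R_1 = (1.14×10^-6)(1.73)/(4.638e-06) = 0.4253 Ω
Seg 2: A = 4.99 mm² = 4.990e-06 m²
R_2 = (4.92×10^-7)(6.33)/(4.990e-06) = 0.6241 Ω
Seg 3: A = π(d/2)² = π(4.5750e-04 m)² = 6.576e-07 m²
R_3 = (1.05×10^-7)(6.13)/(6.576e-07) = 0.9789 Ω
R_total = R_1 + R_2 + R_3 = 2.03 Ω

2.03 Ω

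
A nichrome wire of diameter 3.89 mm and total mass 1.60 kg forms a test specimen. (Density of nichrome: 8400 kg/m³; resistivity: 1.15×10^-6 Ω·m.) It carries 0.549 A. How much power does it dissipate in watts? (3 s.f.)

A = π(d/2)² = π(1.9450e-03 m)² = 1.1885e-05 m²
L = m/(density·A) = 1.6/(8400×1.1885e-05) = 16.03 m
R = ρL/A = (1.15×10^-6)(16.03)/(1.1885e-05) = 1.551 Ω
P = I²R = (0.549)² × 1.551 = 0.467 W

0.467 W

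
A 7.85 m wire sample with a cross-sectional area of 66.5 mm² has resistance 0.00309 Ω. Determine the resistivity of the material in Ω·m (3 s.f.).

A = 66.5 mm² = 6.650e-05 m²
ρ = RA/L = (0.00309)(6.650e-05)/(7.85) = 2.62×10^-8 Ω·m

2.62×10^-8 Ω·m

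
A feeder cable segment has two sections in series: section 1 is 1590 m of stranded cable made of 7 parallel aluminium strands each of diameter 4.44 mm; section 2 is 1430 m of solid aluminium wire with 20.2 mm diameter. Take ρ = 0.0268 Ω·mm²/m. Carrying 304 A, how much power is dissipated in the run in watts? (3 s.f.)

47400 W

ρ = 0.0268 Ω·mm²/m = 2.68×10^-8 Ω·m
Section 1: A_strand = π(2.2200e-03)² = 1.548e-05 m²; R₁ = ρL/(N·A_s) = (2.68×10^-8)(1590)/(7×1.548e-05) = 0.3932 Ω
Section 2: A = π(d/2)² = π(1.0100e-02 m)² = 3.205e-04 m²
R₂ = (2.68×10^-8)(1430)/(3.205e-04) = 0.1196 Ω
R = R₁ + R₂ = 0.5128 Ω
P = I²R = (304)² × 0.5128 = 47400 W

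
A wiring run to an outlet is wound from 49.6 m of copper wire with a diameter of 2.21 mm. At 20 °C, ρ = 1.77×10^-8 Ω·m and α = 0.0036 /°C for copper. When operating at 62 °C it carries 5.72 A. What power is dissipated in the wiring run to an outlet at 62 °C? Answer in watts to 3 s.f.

8.62 W

A = π(d/2)² = π(1.1050e-03 m)² = 3.836e-06 m²
R₍20₎ = ρL/A = (1.77×10^-8)(49.6)/(3.836e-06) = 0.2289 Ω
R₍62₎ = R₍20₎(1 + αΔT) = 0.2289 × (1 + 0.0036×42) = 0.2635 Ω
P = I²R = (5.72)² × 0.2635 = 8.62 W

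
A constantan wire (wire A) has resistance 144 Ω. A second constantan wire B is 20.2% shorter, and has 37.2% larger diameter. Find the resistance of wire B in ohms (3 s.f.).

61.0 Ω

R ∝ L/d², so R_B/R_A = (1 − 20.2/100) × (1 + 37.2/100)⁻²
= 0.798 × 0.5312 = 0.4239
R_B = 0.4239 × 144 = 61.0 Ω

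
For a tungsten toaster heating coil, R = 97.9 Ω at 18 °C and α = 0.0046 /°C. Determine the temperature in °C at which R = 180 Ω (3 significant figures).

200 °C

R = R₀(1 + α(T − T₀)) ⇒ T = T₀ + (R/R₀ − 1)/α
T = 18 + (180/97.9 − 1)/0.0046 = 18 + (0.8386)/0.0046 = 200 °C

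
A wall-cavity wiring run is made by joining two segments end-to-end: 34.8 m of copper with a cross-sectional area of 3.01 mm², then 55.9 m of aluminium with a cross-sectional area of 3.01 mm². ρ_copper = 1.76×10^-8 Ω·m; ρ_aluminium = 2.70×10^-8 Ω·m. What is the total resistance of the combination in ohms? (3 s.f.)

Segment 1: A = 3.01 mm² = 3.010e-06 m²
R₁ = ρL/A = (1.76×10^-8)(34.8)/(3.010e-06) = 0.2035 Ω
R₂ = (2.70×10^-8)(55.9)/(3.010e-06) = 0.5014 Ω
R = R₁ + R₂ = 0.705 Ω

0.705 Ω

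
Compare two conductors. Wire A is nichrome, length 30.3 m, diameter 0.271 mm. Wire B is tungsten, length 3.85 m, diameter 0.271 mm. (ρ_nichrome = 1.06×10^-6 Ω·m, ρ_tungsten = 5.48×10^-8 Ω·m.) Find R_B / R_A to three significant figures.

R ∝ ρL/d², so R_B/R_A = (ρ_B/ρ_A) × (L_B/L_A)
= (5.48×10^-8/1.06×10^-6) × (3.85/30.3) = 0.00657

0.00657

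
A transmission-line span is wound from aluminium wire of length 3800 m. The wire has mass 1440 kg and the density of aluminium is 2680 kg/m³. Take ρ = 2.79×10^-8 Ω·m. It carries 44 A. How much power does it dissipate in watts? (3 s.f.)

A = m/(density·L) = 1440/(2680×3800) = 1.4140e-04 m²
R = ρL/A = (2.79×10^-8)(3800)/(1.4140e-04) = 0.7498 Ω
P = I²R = (44)² × 0.7498 = 1450 W

1450 W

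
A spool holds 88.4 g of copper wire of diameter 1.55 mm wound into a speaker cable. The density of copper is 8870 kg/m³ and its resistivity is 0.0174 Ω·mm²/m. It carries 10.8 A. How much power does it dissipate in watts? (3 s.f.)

ρ = 0.0174 Ω·mm²/m = 1.74×10^-8 Ω·m
A = π(d/2)² = π(7.7500e-04 m)² = 1.8869e-06 m²
L = m/(density·A) = 0.0884/(8870×1.8869e-06) = 5.282 m
R = ρL/A = (1.74×10^-8)(5.282)/(1.8869e-06) = 0.0487 Ω
P = I²R = (10.8)² × 0.0487 = 5.68 W

5.68 W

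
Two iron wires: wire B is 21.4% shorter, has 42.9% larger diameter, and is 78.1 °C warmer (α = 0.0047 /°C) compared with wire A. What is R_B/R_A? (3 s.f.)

0.526

R ∝ ρL/d² with ρ ∝ (1+αΔT), so R_B/R_A = (1 − 21.4/100) × (1 + 42.9/100)⁻² × (1 + 0.0047×78.1)
= 0.786 × 0.4897 × 1.367 = 0.526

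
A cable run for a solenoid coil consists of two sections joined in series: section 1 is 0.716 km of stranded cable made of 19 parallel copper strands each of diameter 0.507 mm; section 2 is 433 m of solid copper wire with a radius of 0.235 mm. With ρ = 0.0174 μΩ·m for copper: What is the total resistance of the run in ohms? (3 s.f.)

ρ = 0.0174 μΩ·m = 1.74×10^-8 Ω·m
Section 1: A_strand = π(2.5350e-04)² = 2.019e-07 m²; R₁ = ρL/(N·A_s) = (1.74×10^-8)(716)/(19×2.019e-07) = 3.248 Ω
Section 2: A = πr² = π(2.3500e-04 m)² = 1.735e-07 m²
R₂ = (1.74×10^-8)(433)/(1.735e-07) = 43.43 Ω
R = R₁ + R₂ = 46.7 Ω

46.7 Ω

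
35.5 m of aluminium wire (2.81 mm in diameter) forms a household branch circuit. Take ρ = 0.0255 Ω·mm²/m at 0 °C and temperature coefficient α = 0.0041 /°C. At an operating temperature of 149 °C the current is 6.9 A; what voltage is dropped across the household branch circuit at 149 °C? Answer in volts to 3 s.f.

ρ = 0.0255 Ω·mm²/m = 2.55×10^-8 Ω·m
A = π(d/2)² = π(1.4050e-03 m)² = 6.202e-06 m²
R₍0₎ = ρL/A = (2.55×10^-8)(35.5)/(6.202e-06) = 0.146 Ω
R₍149₎ = R₍0₎(1 + αΔT) = 0.146 × (1 + 0.0041×149) = 0.2351 Ω
V = IR = 6.9 × 0.2351 = 1.62 V

1.62 V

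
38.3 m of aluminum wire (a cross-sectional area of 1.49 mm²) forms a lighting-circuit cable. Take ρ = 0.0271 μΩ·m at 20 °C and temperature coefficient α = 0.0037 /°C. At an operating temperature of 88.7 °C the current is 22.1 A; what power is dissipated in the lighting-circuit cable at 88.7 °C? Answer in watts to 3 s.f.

427 W

ρ = 0.0271 μΩ·m = 2.71×10^-8 Ω·m
A = 1.49 mm² = 1.490e-06 m²
R₍20₎ = ρL/A = (2.71×10^-8)(38.3)/(1.490e-06) = 0.6966 Ω
R₍88.7₎ = R₍20₎(1 + αΔT) = 0.6966 × (1 + 0.0037×68.7) = 0.8737 Ω
P = I²R = (22.1)² × 0.8737 = 427 W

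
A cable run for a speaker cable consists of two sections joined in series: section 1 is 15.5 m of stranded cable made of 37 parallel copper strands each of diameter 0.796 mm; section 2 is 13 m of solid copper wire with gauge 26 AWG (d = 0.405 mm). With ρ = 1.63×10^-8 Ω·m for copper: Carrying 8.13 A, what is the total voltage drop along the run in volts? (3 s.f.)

13.5 V

Section 1: A_strand = π(3.9800e-04)² = 4.976e-07 m²; R₁ = ρL/(N·A_s) = (1.63×10^-8)(15.5)/(37×4.976e-07) = 0.01372 Ω
Section 2: A = π(0.405/2 mm)² = π(2.0250e-04 m)² = 1.288e-07 m²
R₂ = (1.63×10^-8)(13)/(1.288e-07) = 1.645 Ω
R = R₁ + R₂ = 1.659 Ω
V = IR = 8.13 × 1.659 = 13.5 V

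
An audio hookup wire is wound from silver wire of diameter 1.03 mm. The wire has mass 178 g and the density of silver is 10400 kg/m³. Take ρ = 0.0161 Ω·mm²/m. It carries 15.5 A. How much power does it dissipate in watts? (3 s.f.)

ρ = 0.0161 Ω·mm²/m = 1.61×10^-8 Ω·m
A = π(d/2)² = π(5.1500e-04 m)² = 8.3323e-07 m²
L = m/(density·A) = 0.178/(10400×8.3323e-07) = 20.54 m
R = ρL/A = (1.61×10^-8)(20.54)/(8.3323e-07) = 0.3969 Ω
P = I²R = (15.5)² × 0.3969 = 95.4 W

95.4 W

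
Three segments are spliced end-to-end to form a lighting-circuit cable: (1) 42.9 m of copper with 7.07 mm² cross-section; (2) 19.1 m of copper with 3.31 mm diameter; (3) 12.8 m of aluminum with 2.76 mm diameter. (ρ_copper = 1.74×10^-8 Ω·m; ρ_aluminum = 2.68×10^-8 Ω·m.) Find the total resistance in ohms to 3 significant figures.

0.202 Ω

Seg 1: A = 7.07 mm² = 7.070e-06 m²
R_1 = (1.74×10^-8)(42.9)/(7.070e-06) = 0.1056 Ω
Seg 2: A = π(d/2)² = π(1.6550e-03 m)² = 8.605e-06 m²
R_2 = (1.74×10^-8)(19.1)/(8.605e-06) = 0.03862 Ω
Seg 3: A = π(d/2)² = π(1.3800e-03 m)² = 5.983e-06 m²
R_3 = (2.68×10^-8)(12.8)/(5.983e-06) = 0.05734 Ω
R_total = R_1 + R_2 + R_3 = 0.202 Ω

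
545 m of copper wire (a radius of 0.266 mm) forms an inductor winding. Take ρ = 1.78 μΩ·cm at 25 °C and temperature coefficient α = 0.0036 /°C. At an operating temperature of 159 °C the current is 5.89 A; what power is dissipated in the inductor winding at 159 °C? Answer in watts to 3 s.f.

ρ = 1.78 μΩ·cm = 1.78×10^-8 Ω·m
A = πr² = π(2.6600e-04 m)² = 2.223e-07 m²
R₍25₎ = ρL/A = (1.78×10^-8)(545)/(2.223e-07) = 43.64 Ω
R₍159₎ = R₍25₎(1 + αΔT) = 43.64 × (1 + 0.0036×134) = 64.69 Ω
P = I²R = (5.89)² × 64.69 = 2240 W

2240 W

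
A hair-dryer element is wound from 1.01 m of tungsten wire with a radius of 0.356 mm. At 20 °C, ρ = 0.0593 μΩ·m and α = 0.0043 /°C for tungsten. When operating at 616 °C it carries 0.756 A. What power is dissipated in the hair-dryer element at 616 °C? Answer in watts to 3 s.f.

ρ = 0.0593 μΩ·m = 5.93×10^-8 Ω·m
A = πr² = π(3.5600e-04 m)² = 3.982e-07 m²
R₍20₎ = ρL/A = (5.93×10^-8)(1.01)/(3.982e-07) = 0.1504 Ω
R₍616₎ = R₍20₎(1 + αΔT) = 0.1504 × (1 + 0.0043×596) = 0.5359 Ω
P = I²R = (0.756)² × 0.5359 = 0.306 W

0.306 W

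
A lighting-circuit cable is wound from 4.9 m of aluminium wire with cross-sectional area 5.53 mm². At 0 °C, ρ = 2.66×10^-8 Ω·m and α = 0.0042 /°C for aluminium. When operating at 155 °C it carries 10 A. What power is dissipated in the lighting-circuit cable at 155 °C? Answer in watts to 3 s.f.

A = 5.53 mm² = 5.530e-06 m²
R₍0₎ = ρL/A = (2.66×10^-8)(4.9)/(5.530e-06) = 0.02357 Ω
R₍155₎ = R₍0₎(1 + αΔT) = 0.02357 × (1 + 0.0042×155) = 0.03891 Ω
P = I²R = (10)² × 0.03891 = 3.89 W

3.89 W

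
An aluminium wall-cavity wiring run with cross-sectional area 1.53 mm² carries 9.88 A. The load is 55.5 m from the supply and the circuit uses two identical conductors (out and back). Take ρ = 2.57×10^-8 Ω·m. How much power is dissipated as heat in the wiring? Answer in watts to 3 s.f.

182 W

A = 1.53 mm² = 1.530e-06 m²
Total conductor length (both ways) L = 2 × 55.5 = 111 m
R = ρL/A = (2.57×10^-8)(111)/(1.530e-06) = 1.865 Ω
P = I²R = (9.88)² × 1.865 = 182 W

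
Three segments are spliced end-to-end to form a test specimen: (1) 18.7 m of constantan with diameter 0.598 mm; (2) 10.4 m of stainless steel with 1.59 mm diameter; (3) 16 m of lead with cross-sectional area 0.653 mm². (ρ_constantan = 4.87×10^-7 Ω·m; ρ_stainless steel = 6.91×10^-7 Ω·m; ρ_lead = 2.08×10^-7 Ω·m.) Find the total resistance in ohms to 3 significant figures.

Seg 1: A = π(d/2)² = π(2.9900e-04 m)² = 2.809e-07 m²
R_1 = (4.87×10^-7)(18.7)/(2.809e-07) = 32.42 Ω
Seg 2: A = π(d/2)² = π(7.9500e-04 m)² = 1.986e-06 m²
R_2 = (6.91×10^-7)(10.4)/(1.986e-06) = 3.619 Ω
Seg 3: A = 0.653 mm² = 6.530e-07 m²
R_3 = (2.08×10^-7)(16)/(6.530e-07) = 5.096 Ω
R_total = R_1 + R_2 + R_3 = 41.1 Ω

41.1 Ω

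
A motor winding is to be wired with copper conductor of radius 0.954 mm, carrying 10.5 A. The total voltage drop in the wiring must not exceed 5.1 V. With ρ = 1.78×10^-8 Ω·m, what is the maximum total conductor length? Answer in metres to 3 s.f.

78.0 m

A = πr² = π(9.5400e-04 m)² = 2.859e-06 m²
L_max = V_max·A/(1·ρI) = (5.1)(2.859e-06)/(1.78×10^-8×10.5) = 78.0 m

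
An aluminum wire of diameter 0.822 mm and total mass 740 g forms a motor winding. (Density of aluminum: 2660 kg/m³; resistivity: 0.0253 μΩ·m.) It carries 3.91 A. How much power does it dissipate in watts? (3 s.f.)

382 W

ρ = 0.0253 μΩ·m = 2.53×10^-8 Ω·m
A = π(d/2)² = π(4.1100e-04 m)² = 5.3068e-07 m²
L = m/(density·A) = 0.74/(2660×5.3068e-07) = 524.2 m
R = ρL/A = (2.53×10^-8)(524.2)/(5.3068e-07) = 24.99 Ω
P = I²R = (3.91)² × 24.99 = 382 W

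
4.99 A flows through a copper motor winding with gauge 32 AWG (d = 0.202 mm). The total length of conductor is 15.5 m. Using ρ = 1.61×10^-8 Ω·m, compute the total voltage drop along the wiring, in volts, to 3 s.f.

38.9 V

A = π(0.202/2 mm)² = π(1.0100e-04 m)² = 3.205e-08 m²
R = ρL/A = (1.61×10^-8)(15.5)/(3.205e-08) = 7.787 Ω
V = IR = 4.99 × 7.787 = 38.9 V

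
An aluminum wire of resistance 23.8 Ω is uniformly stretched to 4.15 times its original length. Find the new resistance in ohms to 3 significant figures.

410 Ω

Volume constant ⇒ A' = A/k with k = 4.15. R' = ρ(kL)/(A/k) = k²R.
R' = 17.22 × 23.8 = 410 Ω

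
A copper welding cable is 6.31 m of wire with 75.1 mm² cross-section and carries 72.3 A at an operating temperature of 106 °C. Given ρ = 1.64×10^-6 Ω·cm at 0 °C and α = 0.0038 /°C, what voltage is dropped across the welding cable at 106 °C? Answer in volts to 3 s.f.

ρ = 1.64×10^-6 Ω·cm = 1.64×10^-8 Ω·m
A = 75.1 mm² = 7.510e-05 m²
R₍0₎ = ρL/A = (1.64×10^-8)(6.31)/(7.510e-05) = 0.001378 Ω
R₍106₎ = R₍0₎(1 + αΔT) = 0.001378 × (1 + 0.0038×106) = 0.001933 Ω
V = IR = 72.3 × 0.001933 = 0.140 V

0.140 V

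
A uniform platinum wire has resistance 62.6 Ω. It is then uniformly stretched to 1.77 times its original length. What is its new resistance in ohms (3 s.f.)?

Volume constant ⇒ A' = A/k with k = 1.77. R' = ρ(kL)/(A/k) = k²R.
R' = 3.133 × 62.6 = 196 Ω

196 Ω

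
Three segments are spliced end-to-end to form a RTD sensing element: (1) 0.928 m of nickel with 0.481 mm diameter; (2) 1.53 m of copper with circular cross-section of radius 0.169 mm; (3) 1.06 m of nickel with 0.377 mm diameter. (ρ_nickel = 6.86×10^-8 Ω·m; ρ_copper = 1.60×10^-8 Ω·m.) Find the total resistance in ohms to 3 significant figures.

1.27 Ω

Seg 1: A = π(d/2)² = π(2.4050e-04 m)² = 1.817e-07 m²
R_1 = (6.86×10^-8)(0.928)/(1.817e-07) = 0.3503 Ω
Seg 2: A = πr² = π(1.6900e-04 m)² = 8.973e-08 m²
R_2 = (1.60×10^-8)(1.53)/(8.973e-08) = 0.2728 Ω
Seg 3: A = π(d/2)² = π(1.8850e-04 m)² = 1.116e-07 m²
R_3 = (6.86×10^-8)(1.06)/(1.116e-07) = 0.6514 Ω
R_total = R_1 + R_2 + R_3 = 1.27 Ω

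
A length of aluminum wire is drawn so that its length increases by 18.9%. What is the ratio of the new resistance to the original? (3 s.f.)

1.41

k = 1 + 18.9/100 = 1.189; volume constant ⇒ A' = A/k, so R' = k²R.
Factor = 1.41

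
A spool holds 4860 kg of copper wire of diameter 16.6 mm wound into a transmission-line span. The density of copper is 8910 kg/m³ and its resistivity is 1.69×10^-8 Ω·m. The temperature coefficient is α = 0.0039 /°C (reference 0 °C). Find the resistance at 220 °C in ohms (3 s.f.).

A = π(d/2)² = π(8.3000e-03 m)² = 2.1642e-04 m²
L = m/(density·A) = 4860/(8910×2.1642e-04) = 2520 m
R = ρL/A = (1.69×10^-8)(2520)/(2.1642e-04) = 0.1968 Ω
R(220 °C) = 0.1968 × (1 + 0.0039×220) = 0.366 Ω

0.366 Ω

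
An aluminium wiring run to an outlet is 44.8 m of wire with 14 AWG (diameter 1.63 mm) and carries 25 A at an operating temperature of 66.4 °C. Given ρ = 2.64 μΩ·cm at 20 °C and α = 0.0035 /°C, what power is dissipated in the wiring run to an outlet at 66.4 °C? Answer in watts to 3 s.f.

ρ = 2.64 μΩ·cm = 2.64×10^-8 Ω·m
A = π(1.63/2 mm)² = π(8.1500e-04 m)² = 2.087e-06 m²
R₍20₎ = ρL/A = (2.64×10^-8)(44.8)/(2.087e-06) = 0.5668 Ω
R₍66.4₎ = R₍20₎(1 + αΔT) = 0.5668 × (1 + 0.0035×46.4) = 0.6588 Ω
P = I²R = (25)² × 0.6588 = 412 W

412 W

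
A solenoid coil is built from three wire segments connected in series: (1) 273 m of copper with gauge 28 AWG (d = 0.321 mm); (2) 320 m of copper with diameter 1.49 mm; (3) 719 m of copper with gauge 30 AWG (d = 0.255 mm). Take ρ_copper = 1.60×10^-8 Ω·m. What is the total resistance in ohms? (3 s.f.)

282 Ω

Seg 1: A = π(0.321/2 mm)² = π(1.6050e-04 m)² = 8.093e-08 m²
R_1 = (1.60×10^-8)(273)/(8.093e-08) = 53.97 Ω
Seg 2: A = π(d/2)² = π(7.4500e-04 m)² = 1.744e-06 m²
R_2 = (1.60×10^-8)(320)/(1.744e-06) = 2.936 Ω
Seg 3: A = π(0.255/2 mm)² = π(1.2750e-04 m)² = 5.107e-08 m²
R_3 = (1.60×10^-8)(719)/(5.107e-08) = 225.3 Ω
R_total = R_1 + R_2 + R_3 = 282 Ω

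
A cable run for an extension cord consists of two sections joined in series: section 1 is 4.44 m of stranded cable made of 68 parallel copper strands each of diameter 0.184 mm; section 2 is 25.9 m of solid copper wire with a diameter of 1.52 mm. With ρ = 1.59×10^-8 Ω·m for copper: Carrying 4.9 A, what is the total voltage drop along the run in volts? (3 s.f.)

Section 1: A_strand = π(9.2000e-05)² = 2.659e-08 m²; R₁ = ρL/(N·A_s) = (1.59×10^-8)(4.44)/(68×2.659e-08) = 0.03904 Ω
Section 2: A = π(d/2)² = π(7.6000e-04 m)² = 1.815e-06 m²
R₂ = (1.59×10^-8)(25.9)/(1.815e-06) = 0.2269 Ω
R = R₁ + R₂ = 0.266 Ω
V = IR = 4.9 × 0.266 = 1.30 V

1.30 V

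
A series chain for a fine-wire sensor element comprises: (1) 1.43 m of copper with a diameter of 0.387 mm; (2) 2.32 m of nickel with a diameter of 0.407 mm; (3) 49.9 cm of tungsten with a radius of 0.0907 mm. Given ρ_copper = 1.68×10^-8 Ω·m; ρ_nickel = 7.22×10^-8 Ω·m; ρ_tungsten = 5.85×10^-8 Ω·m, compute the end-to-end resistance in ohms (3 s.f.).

Seg 1: A = π(d/2)² = π(1.9350e-04 m)² = 1.176e-07 m²
R_1 = (1.68×10^-8)(1.43)/(1.176e-07) = 0.2042 Ω
Seg 2: A = π(d/2)² = π(2.0350e-04 m)² = 1.301e-07 m²
R_2 = (7.22×10^-8)(2.32)/(1.301e-07) = 1.287 Ω
Seg 3: A = πr² = π(9.0700e-05 m)² = 2.584e-08 m²
R_3 = (5.85×10^-8)(0.499)/(2.584e-08) = 1.13 Ω
R_total = R_1 + R_2 + R_3 = 2.62 Ω

2.62 Ω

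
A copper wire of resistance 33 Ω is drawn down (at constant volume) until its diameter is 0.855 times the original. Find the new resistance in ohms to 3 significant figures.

61.8 Ω

Volume constant ⇒ L' = L/r² with r = 0.855. R' = ρL'/A' = ρ(L/r²)/(πr²d₀²/4) = R/r⁴.
R' = 1.871 × 33 = 61.8 Ω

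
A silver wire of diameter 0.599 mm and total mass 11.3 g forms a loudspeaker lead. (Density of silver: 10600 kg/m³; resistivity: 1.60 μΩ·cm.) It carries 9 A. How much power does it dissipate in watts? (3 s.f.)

ρ = 1.60 μΩ·cm = 1.60×10^-8 Ω·m
A = π(d/2)² = π(2.9950e-04 m)² = 2.8180e-07 m²
L = m/(density·A) = 0.0113/(10600×2.8180e-07) = 3.783 m
R = ρL/A = (1.60×10^-8)(3.783)/(2.8180e-07) = 0.2148 Ω
P = I²R = (9)² × 0.2148 = 17.4 W

17.4 W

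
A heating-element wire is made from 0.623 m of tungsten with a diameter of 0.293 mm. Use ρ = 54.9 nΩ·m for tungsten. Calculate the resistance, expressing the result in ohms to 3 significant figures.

0.507 Ω

ρ = 54.9 nΩ·m = 5.49×10^-8 Ω·m
A = π(d/2)² = π(1.4650e-04 m)² = 6.743e-08 m²
R = ρL/A = (5.49×10^-8)(0.623 m)/(6.743e-08 m²) = 0.507 Ω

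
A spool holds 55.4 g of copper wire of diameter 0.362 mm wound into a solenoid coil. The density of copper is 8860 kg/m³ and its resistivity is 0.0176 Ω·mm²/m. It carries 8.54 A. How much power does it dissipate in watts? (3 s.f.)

ρ = 0.0176 Ω·mm²/m = 1.76×10^-8 Ω·m
A = π(d/2)² = π(1.8100e-04 m)² = 1.0292e-07 m²
L = m/(density·A) = 0.0554/(8860×1.0292e-07) = 60.75 m
R = ρL/A = (1.76×10^-8)(60.75)/(1.0292e-07) = 10.39 Ω
P = I²R = (8.54)² × 10.39 = 758 W

758 W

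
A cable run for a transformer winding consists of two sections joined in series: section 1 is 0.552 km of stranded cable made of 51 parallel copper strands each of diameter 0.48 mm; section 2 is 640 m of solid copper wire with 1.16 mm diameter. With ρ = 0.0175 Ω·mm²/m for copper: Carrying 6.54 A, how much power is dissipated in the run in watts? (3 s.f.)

498 W

ρ = 0.0175 Ω·mm²/m = 1.75×10^-8 Ω·m
Section 1: A_strand = π(2.4000e-04)² = 1.810e-07 m²; R₁ = ρL/(N·A_s) = (1.75×10^-8)(552)/(51×1.810e-07) = 1.047 Ω
Section 2: A = π(d/2)² = π(5.8000e-04 m)² = 1.057e-06 m²
R₂ = (1.75×10^-8)(640)/(1.057e-06) = 10.6 Ω
R = R₁ + R₂ = 11.64 Ω
P = I²R = (6.54)² × 11.64 = 498 W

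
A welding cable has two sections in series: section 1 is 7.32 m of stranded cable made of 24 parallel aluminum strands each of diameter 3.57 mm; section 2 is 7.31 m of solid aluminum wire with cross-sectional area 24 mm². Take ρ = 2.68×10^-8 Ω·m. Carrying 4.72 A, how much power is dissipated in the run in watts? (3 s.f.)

0.200 W

Section 1: A_strand = π(1.7850e-03)² = 1.001e-05 m²; R₁ = ρL/(N·A_s) = (2.68×10^-8)(7.32)/(24×1.001e-05) = 8.166×10^-4 Ω
Section 2: A = 24 mm² = 2.400e-05 m²
R₂ = (2.68×10^-8)(7.31)/(2.400e-05) = 0.008163 Ω
R = R₁ + R₂ = 0.008979 Ω
P = I²R = (4.72)² × 0.008979 = 0.200 W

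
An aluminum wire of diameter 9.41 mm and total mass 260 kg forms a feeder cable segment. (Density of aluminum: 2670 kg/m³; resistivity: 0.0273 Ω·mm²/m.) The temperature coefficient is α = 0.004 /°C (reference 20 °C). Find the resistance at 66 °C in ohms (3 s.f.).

ρ = 0.0273 Ω·mm²/m = 2.73×10^-8 Ω·m
A = π(d/2)² = π(4.7050e-03 m)² = 6.9546e-05 m²
L = m/(density·A) = 260/(2670×6.9546e-05) = 1400 m
R = ρL/A = (2.73×10^-8)(1400)/(6.9546e-05) = 0.5497 Ω
R(66 °C) = 0.5497 × (1 + 0.004×46) = 0.651 Ω

0.651 Ω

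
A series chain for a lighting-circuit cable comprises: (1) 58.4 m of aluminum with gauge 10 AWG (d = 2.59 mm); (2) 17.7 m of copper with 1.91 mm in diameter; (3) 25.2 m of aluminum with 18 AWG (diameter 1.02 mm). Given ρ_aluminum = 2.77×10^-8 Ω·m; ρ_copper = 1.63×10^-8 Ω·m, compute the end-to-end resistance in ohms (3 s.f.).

Seg 1: A = π(2.59/2 mm)² = π(1.2950e-03 m)² = 5.269e-06 m²
R_1 = (2.77×10^-8)(58.4)/(5.269e-06) = 0.307 Ω
Seg 2: A = π(d/2)² = π(9.5500e-04 m)² = 2.865e-06 m²
R_2 = (1.63×10^-8)(17.7)/(2.865e-06) = 0.1007 Ω
Seg 3: A = π(1.02/2 mm)² = π(5.1000e-04 m)² = 8.171e-07 m²
R_3 = (2.77×10^-8)(25.2)/(8.171e-07) = 0.8543 Ω
R_total = R_1 + R_2 + R_3 = 1.26 Ω

1.26 Ω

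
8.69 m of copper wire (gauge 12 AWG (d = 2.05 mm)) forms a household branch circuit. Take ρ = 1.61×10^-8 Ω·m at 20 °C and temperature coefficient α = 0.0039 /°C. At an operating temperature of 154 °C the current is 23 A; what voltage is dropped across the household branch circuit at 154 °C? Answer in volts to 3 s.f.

1.48 V

A = π(2.05/2 mm)² = π(1.0250e-03 m)² = 3.301e-06 m²
R₍20₎ = ρL/A = (1.61×10^-8)(8.69)/(3.301e-06) = 0.04239 Ω
R₍154₎ = R₍20₎(1 + αΔT) = 0.04239 × (1 + 0.0039×134) = 0.06454 Ω
V = IR = 23 × 0.06454 = 1.48 V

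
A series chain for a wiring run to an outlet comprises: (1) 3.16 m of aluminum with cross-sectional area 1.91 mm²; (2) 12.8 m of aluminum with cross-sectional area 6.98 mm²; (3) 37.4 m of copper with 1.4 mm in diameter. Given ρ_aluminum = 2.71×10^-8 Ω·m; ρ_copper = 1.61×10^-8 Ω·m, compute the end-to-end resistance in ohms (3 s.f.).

Seg 1: A = 1.91 mm² = 1.910e-06 m²
R_1 = (2.71×10^-8)(3.16)/(1.910e-06) = 0.04484 Ω
Seg 2: A = 6.98 mm² = 6.980e-06 m²
R_2 = (2.71×10^-8)(12.8)/(6.980e-06) = 0.0497 Ω
Seg 3: A = π(d/2)² = π(7.0000e-04 m)² = 1.539e-06 m²
R_3 = (1.61×10^-8)(37.4)/(1.539e-06) = 0.3912 Ω
R_total = R_1 + R_2 + R_3 = 0.486 Ω

0.486 Ω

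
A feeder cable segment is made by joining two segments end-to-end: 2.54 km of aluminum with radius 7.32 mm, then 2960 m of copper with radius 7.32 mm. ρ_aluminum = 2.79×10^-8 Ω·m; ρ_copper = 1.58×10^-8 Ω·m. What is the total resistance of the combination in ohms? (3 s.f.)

0.699 Ω

Segment 1: A = πr² = π(7.3200e-03 m)² = 1.683e-04 m²
R₁ = ρL/A = (2.79×10^-8)(2540)/(1.683e-04) = 0.421 Ω
R₂ = (1.58×10^-8)(2960)/(1.683e-04) = 0.2778 Ω
R = R₁ + R₂ = 0.699 Ω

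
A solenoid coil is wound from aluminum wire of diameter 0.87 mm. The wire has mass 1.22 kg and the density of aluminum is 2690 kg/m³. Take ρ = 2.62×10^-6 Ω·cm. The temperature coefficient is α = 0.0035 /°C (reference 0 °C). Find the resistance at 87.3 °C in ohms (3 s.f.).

ρ = 2.62×10^-6 Ω·cm = 2.62×10^-8 Ω·m
A = π(d/2)² = π(4.3500e-04 m)² = 5.9447e-07 m²
L = m/(density·A) = 1.22/(2690×5.9447e-07) = 762.9 m
R = ρL/A = (2.62×10^-8)(762.9)/(5.9447e-07) = 33.62 Ω
R(87.3 °C) = 33.62 × (1 + 0.0035×87.3) = 43.9 Ω

43.9 Ω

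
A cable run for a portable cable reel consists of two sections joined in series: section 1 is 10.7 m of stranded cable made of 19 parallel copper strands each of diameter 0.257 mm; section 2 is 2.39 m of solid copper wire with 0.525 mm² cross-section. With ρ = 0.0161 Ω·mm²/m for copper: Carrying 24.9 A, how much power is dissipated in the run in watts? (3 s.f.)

ρ = 0.0161 Ω·mm²/m = 1.61×10^-8 Ω·m
Section 1: A_strand = π(1.2850e-04)² = 5.187e-08 m²; R₁ = ρL/(N·A_s) = (1.61×10^-8)(10.7)/(19×5.187e-08) = 0.1748 Ω
Section 2: A = 0.525 mm² = 5.250e-07 m²
R₂ = (1.61×10^-8)(2.39)/(5.250e-07) = 0.07329 Ω
R = R₁ + R₂ = 0.2481 Ω
P = I²R = (24.9)² × 0.2481 = 154 W

154 W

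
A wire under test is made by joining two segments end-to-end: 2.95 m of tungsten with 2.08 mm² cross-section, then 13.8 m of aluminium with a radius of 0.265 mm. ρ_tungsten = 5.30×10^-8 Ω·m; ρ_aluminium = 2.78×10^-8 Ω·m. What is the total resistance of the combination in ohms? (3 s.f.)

1.81 Ω

Segment 1: A = 2.08 mm² = 2.080e-06 m²
R₁ = ρL/A = (5.30×10^-8)(2.95)/(2.080e-06) = 0.07517 Ω
Segment 2: A = πr² = π(2.6500e-04 m)² = 2.206e-07 m²
R₂ = (2.78×10^-8)(13.8)/(2.206e-07) = 1.739 Ω
R = R₁ + R₂ = 1.81 Ω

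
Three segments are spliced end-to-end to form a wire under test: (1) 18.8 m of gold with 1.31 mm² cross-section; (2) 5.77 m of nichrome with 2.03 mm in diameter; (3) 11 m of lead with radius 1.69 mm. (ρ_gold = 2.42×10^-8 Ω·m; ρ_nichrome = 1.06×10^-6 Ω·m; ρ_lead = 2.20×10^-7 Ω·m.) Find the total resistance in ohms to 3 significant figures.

2.51 Ω

Seg 1: A = 1.31 mm² = 1.310e-06 m²
R_1 = (2.42×10^-8)(18.8)/(1.310e-06) = 0.3473 Ω
Seg 2: A = π(d/2)² = π(1.0150e-03 m)² = 3.237e-06 m²
R_2 = (1.06×10^-6)(5.77)/(3.237e-06) = 1.89 Ω
Seg 3: A = πr² = π(1.6900e-03 m)² = 8.973e-06 m²
R_3 = (2.20×10^-7)(11)/(8.973e-06) = 0.2697 Ω
R_total = R_1 + R_2 + R_3 = 2.51 Ω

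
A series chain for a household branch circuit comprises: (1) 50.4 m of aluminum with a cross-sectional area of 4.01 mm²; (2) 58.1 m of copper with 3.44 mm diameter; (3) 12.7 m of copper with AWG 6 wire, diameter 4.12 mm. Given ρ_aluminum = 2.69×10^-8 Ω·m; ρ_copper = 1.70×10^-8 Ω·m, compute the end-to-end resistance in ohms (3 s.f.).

Seg 1: A = 4.01 mm² = 4.010e-06 m²
R_1 = (2.69×10^-8)(50.4)/(4.010e-06) = 0.3381 Ω
Seg 2: A = π(d/2)² = π(1.7200e-03 m)² = 9.294e-06 m²
R_2 = (1.70×10^-8)(58.1)/(9.294e-06) = 0.1063 Ω
Seg 3: A = π(4.12/2 mm)² = π(2.0600e-03 m)² = 1.333e-05 m²
R_3 = (1.70×10^-8)(12.7)/(1.333e-05) = 0.01619 Ω
R_total = R_1 + R_2 + R_3 = 0.461 Ω

0.461 Ω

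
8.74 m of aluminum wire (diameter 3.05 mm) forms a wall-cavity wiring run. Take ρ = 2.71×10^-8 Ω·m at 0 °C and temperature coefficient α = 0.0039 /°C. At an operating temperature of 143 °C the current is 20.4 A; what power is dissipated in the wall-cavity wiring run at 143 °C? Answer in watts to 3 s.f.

21.0 W

A = π(d/2)² = π(1.5250e-03 m)² = 7.306e-06 m²
R₍0₎ = ρL/A = (2.71×10^-8)(8.74)/(7.306e-06) = 0.03242 Ω
R₍143₎ = R₍0₎(1 + αΔT) = 0.03242 × (1 + 0.0039×143) = 0.0505 Ω
P = I²R = (20.4)² × 0.0505 = 21.0 W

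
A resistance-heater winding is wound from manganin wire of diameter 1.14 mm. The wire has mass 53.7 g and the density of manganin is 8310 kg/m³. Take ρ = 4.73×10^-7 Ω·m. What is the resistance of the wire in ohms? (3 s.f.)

2.93 Ω

A = π(d/2)² = π(5.7000e-04 m)² = 1.0207e-06 m²
L = m/(density·A) = 0.0537/(8310×1.0207e-06) = 6.331 m
R = ρL/A = (4.73×10^-7)(6.331)/(1.0207e-06) = 2.93 Ω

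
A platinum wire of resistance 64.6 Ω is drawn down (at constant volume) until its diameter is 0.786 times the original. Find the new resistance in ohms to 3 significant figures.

169 Ω

Volume constant ⇒ L' = L/r² with r = 0.786. R' = ρL'/A' = ρ(L/r²)/(πr²d₀²/4) = R/r⁴.
R' = 2.62 × 64.6 = 169 Ω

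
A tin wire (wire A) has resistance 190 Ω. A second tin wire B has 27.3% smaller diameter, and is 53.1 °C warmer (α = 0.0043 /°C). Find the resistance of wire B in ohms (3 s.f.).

R ∝ ρL/d² with ρ ∝ (1+αΔT), so R_B/R_A = (1 − 27.3/100)⁻² × (1 + 0.0043×53.1)
= 1.892 × 1.228 = 2.324
R_B = 2.324 × 190 = 442 Ω

442 Ω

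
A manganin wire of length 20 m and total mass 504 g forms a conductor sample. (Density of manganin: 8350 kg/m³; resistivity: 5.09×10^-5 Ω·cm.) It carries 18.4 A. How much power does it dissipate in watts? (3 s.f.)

ρ = 5.09×10^-5 Ω·cm = 5.09×10^-7 Ω·m
A = m/(density·L) = 0.504/(8350×20) = 3.0180e-06 m²
R = ρL/A = (5.09×10^-7)(20)/(3.0180e-06) = 3.373 Ω
P = I²R = (18.4)² × 3.373 = 1140 W

1140 W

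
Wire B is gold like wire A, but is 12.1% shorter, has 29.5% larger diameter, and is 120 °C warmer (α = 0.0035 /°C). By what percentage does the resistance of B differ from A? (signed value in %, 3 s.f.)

-25.6%

R ∝ ρL/d² with ρ ∝ (1+αΔT), so R_B/R_A = (1 − 12.1/100) × (1 + 29.5/100)⁻² × (1 + 0.0035×120)
= 0.879 × 0.5963 × 1.42 = 0.7443
(R_B − R_A)/R_A = 0.7443 − 1 = -25.6%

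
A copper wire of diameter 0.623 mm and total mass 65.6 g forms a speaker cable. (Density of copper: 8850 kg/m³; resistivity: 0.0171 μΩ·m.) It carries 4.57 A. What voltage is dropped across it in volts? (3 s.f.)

6.23 V

ρ = 0.0171 μΩ·m = 1.71×10^-8 Ω·m
A = π(d/2)² = π(3.1150e-04 m)² = 3.0484e-07 m²
L = m/(density·A) = 0.0656/(8850×3.0484e-07) = 24.32 m
R = ρL/A = (1.71×10^-8)(24.32)/(3.0484e-07) = 1.364 Ω
V = IR = 4.57 × 1.364 = 6.23 V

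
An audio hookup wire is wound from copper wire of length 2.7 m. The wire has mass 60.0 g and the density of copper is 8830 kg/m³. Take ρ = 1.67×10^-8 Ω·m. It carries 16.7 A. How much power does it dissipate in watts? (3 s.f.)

A = m/(density·L) = 0.06/(8830×2.7) = 2.5167e-06 m²
R = ρL/A = (1.67×10^-8)(2.7)/(2.5167e-06) = 0.01792 Ω
P = I²R = (16.7)² × 0.01792 = 5.00 W

5.00 W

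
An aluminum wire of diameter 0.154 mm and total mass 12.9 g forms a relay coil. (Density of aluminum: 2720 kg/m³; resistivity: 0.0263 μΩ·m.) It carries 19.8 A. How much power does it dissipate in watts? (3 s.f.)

1.41×10^5 W

ρ = 0.0263 μΩ·m = 2.63×10^-8 Ω·m
A = π(d/2)² = π(7.7000e-05 m)² = 1.8627e-08 m²
L = m/(density·A) = 0.0129/(2720×1.8627e-08) = 254.6 m
R = ρL/A = (2.63×10^-8)(254.6)/(1.8627e-08) = 359.5 Ω
P = I²R = (19.8)² × 359.5 = 1.41×10^5 W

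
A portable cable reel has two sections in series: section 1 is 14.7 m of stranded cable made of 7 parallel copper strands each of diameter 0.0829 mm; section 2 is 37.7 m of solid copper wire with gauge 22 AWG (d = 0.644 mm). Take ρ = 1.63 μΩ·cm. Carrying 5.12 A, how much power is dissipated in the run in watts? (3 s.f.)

ρ = 1.63 μΩ·cm = 1.63×10^-8 Ω·m
Section 1: A_strand = π(4.1450e-05)² = 5.398e-09 m²; R₁ = ρL/(N·A_s) = (1.63×10^-8)(14.7)/(7×5.398e-09) = 6.342 Ω
Section 2: A = π(0.644/2 mm)² = π(3.2200e-04 m)² = 3.257e-07 m²
R₂ = (1.63×10^-8)(37.7)/(3.257e-07) = 1.887 Ω
R = R₁ + R₂ = 8.228 Ω
P = I²R = (5.12)² × 8.228 = 216 W

216 W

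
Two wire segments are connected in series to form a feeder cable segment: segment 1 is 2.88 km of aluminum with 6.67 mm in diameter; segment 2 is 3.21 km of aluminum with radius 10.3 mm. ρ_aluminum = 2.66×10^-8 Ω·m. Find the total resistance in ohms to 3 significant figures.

2.45 Ω

Segment 1: A = π(d/2)² = π(3.3350e-03 m)² = 3.494e-05 m²
R₁ = ρL/A = (2.66×10^-8)(2880)/(3.494e-05) = 2.192 Ω
Segment 2: A = πr² = π(1.0300e-02 m)² = 3.333e-04 m²
R₂ = (2.66×10^-8)(3210)/(3.333e-04) = 0.2562 Ω
R = R₁ + R₂ = 2.45 Ω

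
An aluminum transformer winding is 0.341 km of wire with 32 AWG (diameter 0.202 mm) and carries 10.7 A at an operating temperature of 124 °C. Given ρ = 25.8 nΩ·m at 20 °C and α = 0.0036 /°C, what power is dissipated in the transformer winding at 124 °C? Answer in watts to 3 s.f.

43200 W

ρ = 25.8 nΩ·m = 2.58×10^-8 Ω·m
A = π(0.202/2 mm)² = π(1.0100e-04 m)² = 3.205e-08 m²
R₍20₎ = ρL/A = (2.58×10^-8)(341)/(3.205e-08) = 274.5 Ω
R₍124₎ = R₍20₎(1 + αΔT) = 274.5 × (1 + 0.0036×104) = 377.3 Ω
P = I²R = (10.7)² × 377.3 = 43200 W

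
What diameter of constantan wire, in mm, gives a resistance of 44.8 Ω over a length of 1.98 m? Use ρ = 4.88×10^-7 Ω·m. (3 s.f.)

0.166 mm

A = ρL/R = (4.88×10^-7)(1.98)/(44.8) = 2.157e-08 m²
d = 2√(A/π) = 1.657e-04 m = 0.166 mm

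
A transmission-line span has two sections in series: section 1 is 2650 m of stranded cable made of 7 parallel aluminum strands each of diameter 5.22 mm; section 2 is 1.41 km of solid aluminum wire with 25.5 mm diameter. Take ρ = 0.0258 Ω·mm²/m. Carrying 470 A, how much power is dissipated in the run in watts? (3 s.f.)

1.17×10^5 W

ρ = 0.0258 Ω·mm²/m = 2.58×10^-8 Ω·m
Section 1: A_strand = π(2.6100e-03)² = 2.140e-05 m²; R₁ = ρL/(N·A_s) = (2.58×10^-8)(2650)/(7×2.140e-05) = 0.4564 Ω
Section 2: A = π(d/2)² = π(1.2750e-02 m)² = 5.107e-04 m²
R₂ = (2.58×10^-8)(1410)/(5.107e-04) = 0.07123 Ω
R = R₁ + R₂ = 0.5276 Ω
P = I²R = (470)² × 0.5276 = 1.17×10^5 W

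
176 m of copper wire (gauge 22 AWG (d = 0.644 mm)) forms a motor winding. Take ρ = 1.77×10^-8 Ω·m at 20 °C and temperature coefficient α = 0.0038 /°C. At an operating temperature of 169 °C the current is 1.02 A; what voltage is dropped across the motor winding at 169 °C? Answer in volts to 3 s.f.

A = π(0.644/2 mm)² = π(3.2200e-04 m)² = 3.257e-07 m²
R₍20₎ = ρL/A = (1.77×10^-8)(176)/(3.257e-07) = 9.564 Ω
R₍169₎ = R₍20₎(1 + αΔT) = 9.564 × (1 + 0.0038×149) = 14.98 Ω
V = IR = 1.02 × 14.98 = 15.3 V

15.3 V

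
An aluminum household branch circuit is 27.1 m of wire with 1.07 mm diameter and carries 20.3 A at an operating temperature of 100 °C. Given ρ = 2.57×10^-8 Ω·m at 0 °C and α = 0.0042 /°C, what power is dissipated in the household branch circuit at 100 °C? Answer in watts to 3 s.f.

453 W

A = π(d/2)² = π(5.3500e-04 m)² = 8.992e-07 m²
R₍0₎ = ρL/A = (2.57×10^-8)(27.1)/(8.992e-07) = 0.7745 Ω
R₍100₎ = R₍0₎(1 + αΔT) = 0.7745 × (1 + 0.0042×100) = 1.1 Ω
P = I²R = (20.3)² × 1.1 = 453 W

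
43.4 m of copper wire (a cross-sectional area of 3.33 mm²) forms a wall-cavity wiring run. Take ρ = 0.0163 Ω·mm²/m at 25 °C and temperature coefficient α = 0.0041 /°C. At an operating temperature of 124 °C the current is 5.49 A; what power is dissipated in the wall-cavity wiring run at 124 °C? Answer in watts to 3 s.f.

ρ = 0.0163 Ω·mm²/m = 1.63×10^-8 Ω·m
A = 3.33 mm² = 3.330e-06 m²
R₍25₎ = ρL/A = (1.63×10^-8)(43.4)/(3.330e-06) = 0.2124 Ω
R₍124₎ = R₍25₎(1 + αΔT) = 0.2124 × (1 + 0.0041×99) = 0.2987 Ω
P = I²R = (5.49)² × 0.2987 = 9.00 W

9.00 W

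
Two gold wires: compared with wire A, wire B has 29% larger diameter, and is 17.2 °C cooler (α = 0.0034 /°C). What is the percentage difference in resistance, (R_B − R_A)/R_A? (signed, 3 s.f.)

R ∝ ρL/d² with ρ ∝ (1+αΔT), so R_B/R_A = (1 + 29/100)⁻² × (1 − 0.0034×17.2)
= 0.6009 × 0.9415 = 0.5658
(R_B − R_A)/R_A = 0.5658 − 1 = -43.4%

-43.4%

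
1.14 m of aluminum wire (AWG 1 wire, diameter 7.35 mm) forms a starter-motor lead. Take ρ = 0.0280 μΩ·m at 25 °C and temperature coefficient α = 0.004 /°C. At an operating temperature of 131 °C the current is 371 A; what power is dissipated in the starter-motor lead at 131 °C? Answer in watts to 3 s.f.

147 W

ρ = 0.0280 μΩ·m = 2.80×10^-8 Ω·m
A = π(7.35/2 mm)² = π(3.6750e-03 m)² = 4.243e-05 m²
R₍25₎ = ρL/A = (2.80×10^-8)(1.14)/(4.243e-05) = 7.523×10^-4 Ω
R₍131₎ = R₍25₎(1 + αΔT) = 7.523×10^-4 × (1 + 0.004×106) = 0.001071 Ω
P = I²R = (371)² × 0.001071 = 147 W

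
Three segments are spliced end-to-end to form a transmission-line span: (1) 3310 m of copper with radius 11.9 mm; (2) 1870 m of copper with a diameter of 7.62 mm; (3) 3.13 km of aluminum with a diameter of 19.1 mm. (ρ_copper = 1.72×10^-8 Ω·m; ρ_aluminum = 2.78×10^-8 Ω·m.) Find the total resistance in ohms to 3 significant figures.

Seg 1: A = πr² = π(1.1900e-02 m)² = 4.449e-04 m²
R_1 = (1.72×10^-8)(3310)/(4.449e-04) = 0.128 Ω
Seg 2: A = π(d/2)² = π(3.8100e-03 m)² = 4.560e-05 m²
R_2 = (1.72×10^-8)(1870)/(4.560e-05) = 0.7053 Ω
Seg 3: A = π(d/2)² = π(9.5500e-03 m)² = 2.865e-04 m²
R_3 = (2.78×10^-8)(3130)/(2.865e-04) = 0.3037 Ω
R_total = R_1 + R_2 + R_3 = 1.14 Ω

1.14 Ω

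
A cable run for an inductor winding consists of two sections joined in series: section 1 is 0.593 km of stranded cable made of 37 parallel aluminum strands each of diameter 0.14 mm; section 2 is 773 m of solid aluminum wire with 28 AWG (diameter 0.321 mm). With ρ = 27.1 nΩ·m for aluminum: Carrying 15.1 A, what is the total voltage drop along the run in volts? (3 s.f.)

ρ = 27.1 nΩ·m = 2.71×10^-8 Ω·m
Section 1: A_strand = π(7.0000e-05)² = 1.539e-08 m²; R₁ = ρL/(N·A_s) = (2.71×10^-8)(593)/(37×1.539e-08) = 28.21 Ω
Section 2: A = π(0.321/2 mm)² = π(1.6050e-04 m)² = 8.093e-08 m²
R₂ = (2.71×10^-8)(773)/(8.093e-08) = 258.9 Ω
R = R₁ + R₂ = 287.1 Ω
V = IR = 15.1 × 287.1 = 4330 V

4330 V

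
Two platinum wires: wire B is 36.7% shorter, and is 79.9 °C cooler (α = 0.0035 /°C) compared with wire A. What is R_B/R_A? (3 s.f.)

0.456

R ∝ ρL/d² with ρ ∝ (1+αΔT), so R_B/R_A = (1 − 36.7/100) × (1 − 0.0035×79.9)
= 0.633 × 0.7204 = 0.456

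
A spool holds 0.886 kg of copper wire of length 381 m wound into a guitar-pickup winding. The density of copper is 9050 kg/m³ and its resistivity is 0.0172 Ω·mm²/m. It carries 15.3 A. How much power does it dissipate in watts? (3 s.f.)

5970 W

ρ = 0.0172 Ω·mm²/m = 1.72×10^-8 Ω·m
A = m/(density·L) = 0.886/(9050×381) = 2.5696e-07 m²
R = ρL/A = (1.72×10^-8)(381)/(2.5696e-07) = 25.5 Ω
P = I²R = (15.3)² × 25.5 = 5970 W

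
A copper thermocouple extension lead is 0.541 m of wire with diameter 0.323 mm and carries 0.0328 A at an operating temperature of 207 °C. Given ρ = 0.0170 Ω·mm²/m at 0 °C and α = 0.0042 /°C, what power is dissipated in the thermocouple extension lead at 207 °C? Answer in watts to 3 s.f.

2.26×10^-4 W

ρ = 0.0170 Ω·mm²/m = 1.70×10^-8 Ω·m
A = π(d/2)² = π(1.6150e-04 m)² = 8.194e-08 m²
R₍0₎ = ρL/A = (1.70×10^-8)(0.541)/(8.194e-08) = 0.1122 Ω
R₍207₎ = R₍0₎(1 + αΔT) = 0.1122 × (1 + 0.0042×207) = 0.2098 Ω
P = I²R = (0.0328)² × 0.2098 = 2.26×10^-4 W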